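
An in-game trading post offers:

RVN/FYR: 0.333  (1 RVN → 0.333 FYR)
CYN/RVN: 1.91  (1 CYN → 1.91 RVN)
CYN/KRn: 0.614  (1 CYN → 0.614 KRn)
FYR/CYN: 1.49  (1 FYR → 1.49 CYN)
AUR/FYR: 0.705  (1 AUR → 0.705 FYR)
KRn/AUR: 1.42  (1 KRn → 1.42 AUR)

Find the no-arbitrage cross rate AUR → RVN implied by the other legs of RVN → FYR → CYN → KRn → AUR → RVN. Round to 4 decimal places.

Known legs of the cycle: 0.333 × 1.49 × 0.614 × 1.42 = 0.4326006996
For no arbitrage the full-cycle product must be 1, so the missing rate is 1 / 0.4326006996 ≈ 2.311601.

2.3116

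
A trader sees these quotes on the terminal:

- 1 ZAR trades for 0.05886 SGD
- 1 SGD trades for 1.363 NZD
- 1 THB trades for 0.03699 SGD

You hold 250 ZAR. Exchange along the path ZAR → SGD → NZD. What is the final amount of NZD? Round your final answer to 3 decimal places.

20.057

250 ZAR × 0.05886 = 14.715 SGD
14.715 SGD × 1.363 = 20.056545 NZD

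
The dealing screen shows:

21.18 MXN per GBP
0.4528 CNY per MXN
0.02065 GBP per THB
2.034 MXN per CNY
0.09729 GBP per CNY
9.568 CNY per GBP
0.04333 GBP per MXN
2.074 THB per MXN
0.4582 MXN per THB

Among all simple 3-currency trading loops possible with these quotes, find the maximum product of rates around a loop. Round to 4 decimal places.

0.9330

MXN→CNY→GBP→MXN: 0.4528 × 0.09729 × 21.18 = 0.93304
MXN→THB→GBP→MXN: 2.074 × 0.02065 × 21.18 = 0.90710
MXN→GBP→CNY→MXN: 0.04333 × 9.568 × 2.034 = 0.84326
Maximum is MXN→CNY→GBP→MXN at 0.9330; no arbitrage — every cycle loses value.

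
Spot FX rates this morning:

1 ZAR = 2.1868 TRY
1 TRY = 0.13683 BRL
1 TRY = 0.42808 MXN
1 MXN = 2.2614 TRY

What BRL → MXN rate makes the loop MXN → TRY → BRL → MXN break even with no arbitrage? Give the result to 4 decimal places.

Known legs of the cycle: 2.2614 × 0.13683 = 0.309427362
For no arbitrage the full-cycle product must be 1, so the missing rate is 1 / 0.309427362 ≈ 3.231776.

3.2318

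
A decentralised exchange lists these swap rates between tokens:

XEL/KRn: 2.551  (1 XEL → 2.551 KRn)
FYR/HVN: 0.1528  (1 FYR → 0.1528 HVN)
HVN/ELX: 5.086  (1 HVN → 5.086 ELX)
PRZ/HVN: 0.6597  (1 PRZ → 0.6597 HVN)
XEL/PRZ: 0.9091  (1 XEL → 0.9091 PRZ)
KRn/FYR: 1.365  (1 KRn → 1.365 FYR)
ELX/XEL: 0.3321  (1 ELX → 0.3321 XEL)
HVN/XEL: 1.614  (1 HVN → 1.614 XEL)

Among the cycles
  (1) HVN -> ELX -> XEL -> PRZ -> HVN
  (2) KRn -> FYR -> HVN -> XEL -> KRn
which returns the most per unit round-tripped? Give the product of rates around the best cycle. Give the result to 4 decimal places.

(1) 5.086 × 0.3321 × 0.9091 × 0.6597 = 1.01299
(2) 1.365 × 0.1528 × 1.614 × 2.551 = 0.85876
Highest is cycle (1) at 1.0130 (>1, arbitrage).

1.0130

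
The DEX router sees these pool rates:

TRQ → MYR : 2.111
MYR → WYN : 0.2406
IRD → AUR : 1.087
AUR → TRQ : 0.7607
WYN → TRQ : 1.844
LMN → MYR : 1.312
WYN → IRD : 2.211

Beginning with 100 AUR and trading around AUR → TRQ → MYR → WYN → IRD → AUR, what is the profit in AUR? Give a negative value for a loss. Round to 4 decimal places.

100 AUR × 0.7607 = 76.07 TRQ
76.07 TRQ × 2.111 = 160.58377 MYR
160.58377 MYR × 0.2406 = 38.636455062 WYN
38.636455062 WYN × 2.211 = 85.425202142082 IRD
85.425202142082 IRD × 1.087 = 92.857194728443134 AUR
Net change: 92.857194728443134 − 100 = -7.142805271556866 AUR

-7.1428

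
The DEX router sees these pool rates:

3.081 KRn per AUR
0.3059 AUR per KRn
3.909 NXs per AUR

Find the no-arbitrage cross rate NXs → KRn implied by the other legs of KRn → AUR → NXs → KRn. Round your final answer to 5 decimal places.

Known legs of the cycle: 0.3059 × 3.909 = 1.1957631
For no arbitrage the full-cycle product must be 1, so the missing rate is 1 / 1.1957631 ≈ 0.8362861.

0.83629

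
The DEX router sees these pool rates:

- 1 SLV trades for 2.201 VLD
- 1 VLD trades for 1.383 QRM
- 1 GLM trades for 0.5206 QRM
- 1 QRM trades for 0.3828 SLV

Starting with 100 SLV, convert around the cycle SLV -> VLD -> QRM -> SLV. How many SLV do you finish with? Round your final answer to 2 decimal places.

100 SLV × 2.201 = 220.1 VLD
220.1 VLD × 1.383 = 304.3983 QRM
304.3983 QRM × 0.3828 = 116.52366924 SLV

116.52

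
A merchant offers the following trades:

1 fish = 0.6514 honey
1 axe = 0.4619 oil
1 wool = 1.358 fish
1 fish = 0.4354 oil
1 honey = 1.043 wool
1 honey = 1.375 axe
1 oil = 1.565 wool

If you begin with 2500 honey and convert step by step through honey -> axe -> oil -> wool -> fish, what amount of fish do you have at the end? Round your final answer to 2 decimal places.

3374.46

2500 honey × 1.375 = 3437.5 axe
3437.5 axe × 0.4619 = 1587.78125 oil
1587.78125 oil × 1.565 = 2484.87765625 wool
2484.87765625 wool × 1.358 = 3374.4638571875 fish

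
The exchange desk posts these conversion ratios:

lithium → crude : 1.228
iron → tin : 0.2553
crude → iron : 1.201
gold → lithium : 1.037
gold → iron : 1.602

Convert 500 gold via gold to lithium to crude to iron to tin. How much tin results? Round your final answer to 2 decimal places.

500 gold × 1.037 = 518.5 lithium
518.5 lithium × 1.228 = 636.718 crude
636.718 crude × 1.201 = 764.698318 iron
764.698318 iron × 0.2553 = 195.2274805854 tin

195.23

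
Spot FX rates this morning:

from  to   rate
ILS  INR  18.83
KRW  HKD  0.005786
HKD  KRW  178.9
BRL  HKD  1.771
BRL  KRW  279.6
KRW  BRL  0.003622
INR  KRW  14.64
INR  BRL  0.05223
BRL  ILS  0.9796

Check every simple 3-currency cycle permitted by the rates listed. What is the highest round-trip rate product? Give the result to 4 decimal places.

1.1476

KRW→BRL→HKD→KRW: 0.003622 × 1.771 × 178.9 = 1.14757
ILS→INR→BRL→ILS: 18.83 × 0.05223 × 0.9796 = 0.96343
Maximum is KRW→BRL→HKD→KRW at 1.1476; arbitrage exists.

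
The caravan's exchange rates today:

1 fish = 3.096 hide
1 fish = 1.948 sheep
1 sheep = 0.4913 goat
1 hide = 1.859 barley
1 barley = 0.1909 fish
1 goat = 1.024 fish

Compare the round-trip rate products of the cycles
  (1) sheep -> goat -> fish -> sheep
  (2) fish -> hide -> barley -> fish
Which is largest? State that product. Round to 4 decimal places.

(1) 0.4913 × 1.024 × 1.948 = 0.98002
(2) 3.096 × 1.859 × 0.1909 = 1.09872
Highest is cycle (2) at 1.0987 (>1, arbitrage).

1.0987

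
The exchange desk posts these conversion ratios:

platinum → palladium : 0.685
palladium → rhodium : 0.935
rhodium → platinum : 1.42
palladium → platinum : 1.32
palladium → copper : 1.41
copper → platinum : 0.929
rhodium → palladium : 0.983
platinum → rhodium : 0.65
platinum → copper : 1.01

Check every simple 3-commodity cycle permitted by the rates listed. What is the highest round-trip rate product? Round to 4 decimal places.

rhodium→platinum→palladium→rhodium: 1.42 × 0.685 × 0.935 = 0.90947
palladium→copper→platinum→palladium: 1.41 × 0.929 × 0.685 = 0.89727
rhodium→palladium→platinum→rhodium: 0.983 × 1.32 × 0.65 = 0.84341
Maximum is rhodium→platinum→palladium→rhodium at 0.9095; no arbitrage — every cycle loses value.

0.9095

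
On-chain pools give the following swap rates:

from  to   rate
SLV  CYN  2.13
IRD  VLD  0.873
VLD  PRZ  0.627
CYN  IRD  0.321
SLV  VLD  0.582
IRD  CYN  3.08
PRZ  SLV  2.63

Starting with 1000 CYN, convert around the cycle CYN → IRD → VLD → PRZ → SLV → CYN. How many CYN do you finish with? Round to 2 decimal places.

1000 CYN × 0.321 = 321 IRD
321 IRD × 0.873 = 280.233 VLD
280.233 VLD × 0.627 = 175.706091 PRZ
175.706091 PRZ × 2.63 = 462.10701933 SLV
462.10701933 SLV × 2.13 = 984.2879511729 CYN

984.29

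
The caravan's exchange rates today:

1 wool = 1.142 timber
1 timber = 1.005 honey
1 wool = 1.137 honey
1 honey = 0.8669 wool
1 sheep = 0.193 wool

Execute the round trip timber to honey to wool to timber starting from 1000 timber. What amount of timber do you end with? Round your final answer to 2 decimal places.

994.95

1000 timber × 1.005 = 1005 honey
1005 honey × 0.8669 = 871.2345 wool
871.2345 wool × 1.142 = 994.949799 timber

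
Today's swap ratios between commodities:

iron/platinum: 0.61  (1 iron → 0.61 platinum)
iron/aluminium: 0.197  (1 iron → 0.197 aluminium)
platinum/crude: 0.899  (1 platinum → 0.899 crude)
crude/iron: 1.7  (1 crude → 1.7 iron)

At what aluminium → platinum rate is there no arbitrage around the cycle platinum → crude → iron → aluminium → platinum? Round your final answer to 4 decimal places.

Known legs of the cycle: 0.899 × 1.7 × 0.197 = 0.3010751
For no arbitrage the full-cycle product must be 1, so the missing rate is 1 / 0.3010751 ≈ 3.321430.

3.3214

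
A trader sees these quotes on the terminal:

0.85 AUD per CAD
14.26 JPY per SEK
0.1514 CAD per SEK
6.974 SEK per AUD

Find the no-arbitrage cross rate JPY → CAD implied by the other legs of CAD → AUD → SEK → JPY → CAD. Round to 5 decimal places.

Known legs of the cycle: 0.85 × 6.974 × 14.26 = 84.531854
For no arbitrage the full-cycle product must be 1, so the missing rate is 1 / 84.531854 ≈ 0.0118299.

0.01183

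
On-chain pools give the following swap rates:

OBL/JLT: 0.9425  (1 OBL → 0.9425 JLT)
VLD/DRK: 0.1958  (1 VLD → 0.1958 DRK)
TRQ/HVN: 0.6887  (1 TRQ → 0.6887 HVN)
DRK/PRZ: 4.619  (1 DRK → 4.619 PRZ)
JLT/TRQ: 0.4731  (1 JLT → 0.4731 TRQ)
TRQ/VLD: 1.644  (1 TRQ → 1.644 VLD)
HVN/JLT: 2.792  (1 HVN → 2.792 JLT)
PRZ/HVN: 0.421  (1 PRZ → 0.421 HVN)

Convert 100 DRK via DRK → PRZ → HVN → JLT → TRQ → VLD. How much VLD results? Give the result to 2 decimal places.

100 DRK × 4.619 = 461.9 PRZ
461.9 PRZ × 0.421 = 194.4599 HVN
194.4599 HVN × 2.792 = 542.9320408 JLT
542.9320408 JLT × 0.4731 = 256.86114850248 TRQ
256.86114850248 TRQ × 1.644 = 422.27972813807712 VLD

422.28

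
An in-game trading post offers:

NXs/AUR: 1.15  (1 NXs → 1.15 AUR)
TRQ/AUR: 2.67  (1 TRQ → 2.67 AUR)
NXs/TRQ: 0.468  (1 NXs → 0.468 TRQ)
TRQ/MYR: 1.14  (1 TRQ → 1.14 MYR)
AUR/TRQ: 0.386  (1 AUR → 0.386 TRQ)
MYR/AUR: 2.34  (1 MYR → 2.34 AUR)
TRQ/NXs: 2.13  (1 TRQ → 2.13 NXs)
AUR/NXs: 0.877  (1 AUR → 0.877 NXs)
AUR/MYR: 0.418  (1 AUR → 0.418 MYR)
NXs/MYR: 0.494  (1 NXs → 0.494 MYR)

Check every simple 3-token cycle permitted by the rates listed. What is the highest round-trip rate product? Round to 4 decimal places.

AUR→NXs→TRQ→AUR: 0.877 × 0.468 × 2.67 = 1.09586
MYR→AUR→TRQ→MYR: 2.34 × 0.386 × 1.14 = 1.02969
MYR→AUR→NXs→MYR: 2.34 × 0.877 × 0.494 = 1.01378
AUR→TRQ→NXs→AUR: 0.386 × 2.13 × 1.15 = 0.94551
Maximum is AUR→NXs→TRQ→AUR at 1.0959; arbitrage exists.

1.0959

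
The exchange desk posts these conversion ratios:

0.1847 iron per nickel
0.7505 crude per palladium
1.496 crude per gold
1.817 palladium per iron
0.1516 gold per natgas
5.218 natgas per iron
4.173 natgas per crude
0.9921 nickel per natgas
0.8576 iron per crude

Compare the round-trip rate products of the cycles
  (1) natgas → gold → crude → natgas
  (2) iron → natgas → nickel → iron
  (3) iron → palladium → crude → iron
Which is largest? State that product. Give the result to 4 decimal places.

1.1695

(1) 0.1516 × 1.496 × 4.173 = 0.94641
(2) 5.218 × 0.9921 × 0.1847 = 0.95615
(3) 1.817 × 0.7505 × 0.8576 = 1.16947
Highest is cycle (3) at 1.1695 (>1, arbitrage).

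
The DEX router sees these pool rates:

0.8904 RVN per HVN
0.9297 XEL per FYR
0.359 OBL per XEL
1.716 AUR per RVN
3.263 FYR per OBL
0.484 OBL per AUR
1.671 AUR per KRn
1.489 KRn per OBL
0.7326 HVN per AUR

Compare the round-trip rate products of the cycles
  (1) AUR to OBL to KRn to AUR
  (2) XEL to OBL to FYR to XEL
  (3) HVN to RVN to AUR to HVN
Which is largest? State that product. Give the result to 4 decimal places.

(1) 0.484 × 1.489 × 1.671 = 1.20425
(2) 0.359 × 3.263 × 0.9297 = 1.08907
(3) 0.8904 × 1.716 × 0.7326 = 1.11936
Highest is cycle (1) at 1.2042 (>1, arbitrage).

1.2042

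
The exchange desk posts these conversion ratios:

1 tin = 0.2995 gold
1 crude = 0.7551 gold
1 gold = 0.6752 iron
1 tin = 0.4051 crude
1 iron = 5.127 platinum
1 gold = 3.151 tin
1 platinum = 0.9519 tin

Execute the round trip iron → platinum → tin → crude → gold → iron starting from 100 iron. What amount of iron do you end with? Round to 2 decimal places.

100.80

100 iron × 5.127 = 512.7 platinum
512.7 platinum × 0.9519 = 488.03913 tin
488.03913 tin × 0.4051 = 197.704651563 crude
197.704651563 crude × 0.7551 = 149.2867823952213 gold
149.2867823952213 gold × 0.6752 = 100.79843547325342176 iron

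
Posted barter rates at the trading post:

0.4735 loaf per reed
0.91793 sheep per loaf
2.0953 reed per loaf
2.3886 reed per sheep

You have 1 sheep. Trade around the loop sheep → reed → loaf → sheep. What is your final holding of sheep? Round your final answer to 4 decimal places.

1.0382

1 sheep × 2.3886 = 2.3886 reed
2.3886 reed × 0.4735 = 1.1310021 loaf
1.1310021 loaf × 0.91793 = 1.038180757653 sheep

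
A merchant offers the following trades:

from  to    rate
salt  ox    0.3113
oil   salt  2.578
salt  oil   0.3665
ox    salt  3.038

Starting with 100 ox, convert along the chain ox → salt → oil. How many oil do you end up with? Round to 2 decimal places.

100 ox × 3.038 = 303.8 salt
303.8 salt × 0.3665 = 111.3427 oil

111.34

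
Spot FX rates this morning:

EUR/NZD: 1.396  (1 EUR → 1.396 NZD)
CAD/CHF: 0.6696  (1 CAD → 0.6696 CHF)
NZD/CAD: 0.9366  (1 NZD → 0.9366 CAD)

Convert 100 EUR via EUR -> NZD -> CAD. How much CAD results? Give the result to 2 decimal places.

100 EUR × 1.396 = 139.6 NZD
139.6 NZD × 0.9366 = 130.74936 CAD

130.75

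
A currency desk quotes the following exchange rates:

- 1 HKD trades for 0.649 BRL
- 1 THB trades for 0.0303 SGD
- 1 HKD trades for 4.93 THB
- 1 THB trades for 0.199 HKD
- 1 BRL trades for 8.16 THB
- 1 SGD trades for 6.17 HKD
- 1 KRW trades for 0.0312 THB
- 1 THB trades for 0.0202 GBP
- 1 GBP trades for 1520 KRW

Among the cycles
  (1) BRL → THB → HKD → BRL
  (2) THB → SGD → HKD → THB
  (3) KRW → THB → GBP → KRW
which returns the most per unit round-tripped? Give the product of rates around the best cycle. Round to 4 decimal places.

(1) 8.16 × 0.199 × 0.649 = 1.05387
(2) 0.0303 × 6.17 × 4.93 = 0.92167
(3) 0.0312 × 0.0202 × 1520 = 0.95796
Highest is cycle (1) at 1.0539 (>1, arbitrage).

1.0539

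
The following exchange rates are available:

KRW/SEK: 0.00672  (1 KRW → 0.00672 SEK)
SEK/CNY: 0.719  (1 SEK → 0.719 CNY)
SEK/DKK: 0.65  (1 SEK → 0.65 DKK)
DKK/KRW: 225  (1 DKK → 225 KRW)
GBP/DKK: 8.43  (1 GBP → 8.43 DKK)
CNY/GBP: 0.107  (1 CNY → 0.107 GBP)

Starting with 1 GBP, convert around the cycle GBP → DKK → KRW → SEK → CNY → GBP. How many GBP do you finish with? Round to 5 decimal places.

0.98060

1 GBP × 8.43 = 8.43 DKK
8.43 DKK × 225 = 1896.75 KRW
1896.75 KRW × 0.00672 = 12.74616 SEK
12.74616 SEK × 0.719 = 9.16448904 CNY
9.16448904 CNY × 0.107 = 0.98060032728 GBP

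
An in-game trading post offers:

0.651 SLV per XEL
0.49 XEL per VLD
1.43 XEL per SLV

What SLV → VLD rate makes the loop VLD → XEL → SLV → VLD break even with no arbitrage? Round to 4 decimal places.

Known legs of the cycle: 0.49 × 0.651 = 0.31899
For no arbitrage the full-cycle product must be 1, so the missing rate is 1 / 0.31899 ≈ 3.134895.

3.1349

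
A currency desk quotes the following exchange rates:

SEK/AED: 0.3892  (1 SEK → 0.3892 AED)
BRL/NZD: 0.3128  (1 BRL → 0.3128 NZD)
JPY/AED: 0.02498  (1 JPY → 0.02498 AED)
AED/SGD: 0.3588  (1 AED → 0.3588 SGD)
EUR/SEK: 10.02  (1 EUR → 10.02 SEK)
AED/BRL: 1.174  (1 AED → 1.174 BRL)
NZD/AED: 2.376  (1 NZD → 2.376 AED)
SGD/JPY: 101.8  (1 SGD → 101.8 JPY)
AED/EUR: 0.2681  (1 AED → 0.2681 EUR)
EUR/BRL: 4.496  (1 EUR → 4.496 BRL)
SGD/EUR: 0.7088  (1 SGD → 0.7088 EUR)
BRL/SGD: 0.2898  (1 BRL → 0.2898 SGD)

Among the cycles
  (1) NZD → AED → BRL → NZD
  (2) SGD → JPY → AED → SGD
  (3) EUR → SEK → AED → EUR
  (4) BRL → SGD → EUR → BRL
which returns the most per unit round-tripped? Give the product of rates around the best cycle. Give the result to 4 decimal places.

(1) 2.376 × 1.174 × 0.3128 = 0.87253
(2) 101.8 × 0.02498 × 0.3588 = 0.91242
(3) 10.02 × 0.3892 × 0.2681 = 1.04553
(4) 0.2898 × 0.7088 × 4.496 = 0.92352
Highest is cycle (3) at 1.0455 (>1, arbitrage).

1.0455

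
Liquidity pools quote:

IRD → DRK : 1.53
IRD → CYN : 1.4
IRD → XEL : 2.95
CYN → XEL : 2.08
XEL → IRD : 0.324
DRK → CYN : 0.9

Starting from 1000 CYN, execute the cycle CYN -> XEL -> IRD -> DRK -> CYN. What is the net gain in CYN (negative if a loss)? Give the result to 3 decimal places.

-72.012

1000 CYN × 2.08 = 2080 XEL
2080 XEL × 0.324 = 673.92 IRD
673.92 IRD × 1.53 = 1031.0976 DRK
1031.0976 DRK × 0.9 = 927.98784 CYN
Net change: 927.98784 − 1000 = -72.01216 CYN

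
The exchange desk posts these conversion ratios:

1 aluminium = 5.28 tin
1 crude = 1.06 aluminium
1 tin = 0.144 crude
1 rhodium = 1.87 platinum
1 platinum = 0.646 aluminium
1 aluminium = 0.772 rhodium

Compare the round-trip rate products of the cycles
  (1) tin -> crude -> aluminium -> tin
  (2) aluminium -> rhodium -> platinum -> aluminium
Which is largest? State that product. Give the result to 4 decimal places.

(1) 0.144 × 1.06 × 5.28 = 0.80594
(2) 0.772 × 1.87 × 0.646 = 0.93259
Highest is cycle (2) at 0.9326 (≤1, no arbitrage).

0.9326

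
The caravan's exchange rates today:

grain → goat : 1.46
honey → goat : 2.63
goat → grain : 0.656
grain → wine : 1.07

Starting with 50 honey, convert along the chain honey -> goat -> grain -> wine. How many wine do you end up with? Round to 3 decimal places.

50 honey × 2.63 = 131.5 goat
131.5 goat × 0.656 = 86.264 grain
86.264 grain × 1.07 = 92.30248 wine

92.302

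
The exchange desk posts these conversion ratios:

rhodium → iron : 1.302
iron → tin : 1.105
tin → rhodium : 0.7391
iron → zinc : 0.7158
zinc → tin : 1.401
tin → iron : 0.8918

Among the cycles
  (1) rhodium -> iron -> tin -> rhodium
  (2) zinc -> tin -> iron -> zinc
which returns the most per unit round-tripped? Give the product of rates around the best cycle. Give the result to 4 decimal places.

(1) 1.302 × 1.105 × 0.7391 = 1.06335
(2) 1.401 × 0.8918 × 0.7158 = 0.89433
Highest is cycle (1) at 1.0634 (>1, arbitrage).

1.0634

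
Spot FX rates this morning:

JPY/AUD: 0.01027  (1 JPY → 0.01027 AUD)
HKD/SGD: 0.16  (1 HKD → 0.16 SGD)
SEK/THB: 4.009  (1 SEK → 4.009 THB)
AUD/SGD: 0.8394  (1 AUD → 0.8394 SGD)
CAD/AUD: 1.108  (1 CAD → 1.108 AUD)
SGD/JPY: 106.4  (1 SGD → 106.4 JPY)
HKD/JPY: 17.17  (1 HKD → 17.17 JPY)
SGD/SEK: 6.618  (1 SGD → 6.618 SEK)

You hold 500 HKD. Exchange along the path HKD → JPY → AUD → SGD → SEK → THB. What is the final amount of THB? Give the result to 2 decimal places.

1963.55

500 HKD × 17.17 = 8585 JPY
8585 JPY × 0.01027 = 88.16795 AUD
88.16795 AUD × 0.8394 = 74.00817723 SGD
74.00817723 SGD × 6.618 = 489.78611690814 SEK
489.78611690814 SEK × 4.009 = 1963.55254268473326 THB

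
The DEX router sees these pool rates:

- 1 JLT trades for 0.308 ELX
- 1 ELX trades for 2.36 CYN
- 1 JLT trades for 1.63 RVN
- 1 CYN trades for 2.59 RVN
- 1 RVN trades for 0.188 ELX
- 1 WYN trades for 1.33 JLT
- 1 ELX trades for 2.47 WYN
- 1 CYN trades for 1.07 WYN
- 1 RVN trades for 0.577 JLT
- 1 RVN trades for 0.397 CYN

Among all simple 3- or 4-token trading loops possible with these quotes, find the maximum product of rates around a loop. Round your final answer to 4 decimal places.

CYN→RVN→ELX→CYN: 2.59 × 0.188 × 2.36 = 1.14913
CYN→RVN→JLT→ELX→CYN: 2.59 × 0.577 × 0.308 × 2.36 = 1.08627
CYN→WYN→JLT→ELX→CYN: 1.07 × 1.33 × 0.308 × 2.36 = 1.03442
WYN→JLT→ELX→WYN: 1.33 × 0.308 × 2.47 = 1.01181
WYN→JLT→RVN→ELX→WYN: 1.33 × 1.63 × 0.188 × 2.47 = 1.00669
CYN→WYN→JLT→RVN→CYN: 1.07 × 1.33 × 1.63 × 0.397 = 0.92090
Maximum is CYN→RVN→ELX→CYN at 1.1491; arbitrage exists.

1.1491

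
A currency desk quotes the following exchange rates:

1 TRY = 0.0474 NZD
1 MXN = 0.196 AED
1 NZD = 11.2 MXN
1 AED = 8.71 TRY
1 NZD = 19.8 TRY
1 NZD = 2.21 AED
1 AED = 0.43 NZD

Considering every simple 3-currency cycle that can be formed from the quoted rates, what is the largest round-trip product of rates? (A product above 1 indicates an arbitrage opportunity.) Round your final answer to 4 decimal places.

AED→NZD→MXN→AED: 0.43 × 11.2 × 0.196 = 0.94394
AED→TRY→NZD→AED: 8.71 × 0.0474 × 2.21 = 0.91241
Maximum is AED→NZD→MXN→AED at 0.9439; no arbitrage — every cycle loses value.

0.9439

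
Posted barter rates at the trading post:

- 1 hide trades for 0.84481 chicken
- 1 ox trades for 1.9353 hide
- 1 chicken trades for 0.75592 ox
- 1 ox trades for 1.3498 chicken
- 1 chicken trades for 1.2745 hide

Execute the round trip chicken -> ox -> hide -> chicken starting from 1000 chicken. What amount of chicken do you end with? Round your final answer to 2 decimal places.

1000 chicken × 0.75592 = 755.92 ox
755.92 ox × 1.9353 = 1462.931976 hide
1462.931976 hide × 0.84481 = 1235.89956264456 chicken

1235.90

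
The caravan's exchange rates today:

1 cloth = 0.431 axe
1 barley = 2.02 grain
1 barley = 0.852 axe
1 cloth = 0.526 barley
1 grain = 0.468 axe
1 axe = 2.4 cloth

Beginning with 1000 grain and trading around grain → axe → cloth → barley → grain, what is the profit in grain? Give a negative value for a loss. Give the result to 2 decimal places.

1000 grain × 0.468 = 468 axe
468 axe × 2.4 = 1123.2 cloth
1123.2 cloth × 0.526 = 590.8032 barley
590.8032 barley × 2.02 = 1193.422464 grain
Net change: 1193.422464 − 1000 = 193.422464 grain

193.42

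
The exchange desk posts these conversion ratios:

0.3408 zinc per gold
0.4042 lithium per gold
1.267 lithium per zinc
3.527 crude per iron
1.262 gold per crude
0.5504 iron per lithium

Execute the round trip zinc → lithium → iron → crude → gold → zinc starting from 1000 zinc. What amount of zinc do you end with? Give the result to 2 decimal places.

1000 zinc × 1.267 = 1267 lithium
1267 lithium × 0.5504 = 697.3568 iron
697.3568 iron × 3.527 = 2459.5774336 crude
2459.5774336 crude × 1.262 = 3103.9867212032 gold
3103.9867212032 gold × 0.3408 = 1057.83867458605056 zinc

1057.84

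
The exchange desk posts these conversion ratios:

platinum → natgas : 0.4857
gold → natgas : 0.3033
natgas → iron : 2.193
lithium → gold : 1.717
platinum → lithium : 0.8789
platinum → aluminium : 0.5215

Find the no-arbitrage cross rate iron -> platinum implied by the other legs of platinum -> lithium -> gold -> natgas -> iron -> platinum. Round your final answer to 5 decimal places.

Known legs of the cycle: 0.8789 × 1.717 × 0.3033 × 2.193 = 1.00373900636097
For no arbitrage the full-cycle product must be 1, so the missing rate is 1 / 1.00373900636097 ≈ 0.9962749.

0.99627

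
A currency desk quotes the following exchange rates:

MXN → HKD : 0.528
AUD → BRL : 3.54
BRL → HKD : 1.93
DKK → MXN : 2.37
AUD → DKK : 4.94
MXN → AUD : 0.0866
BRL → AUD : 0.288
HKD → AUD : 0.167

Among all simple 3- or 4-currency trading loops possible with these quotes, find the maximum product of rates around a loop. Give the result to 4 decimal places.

1.1410

BRL→HKD→AUD→BRL: 1.93 × 0.167 × 3.54 = 1.14098
DKK→MXN→HKD→AUD→DKK: 2.37 × 0.528 × 0.167 × 4.94 = 1.03235
DKK→MXN→AUD→DKK: 2.37 × 0.0866 × 4.94 = 1.01390
Maximum is BRL→HKD→AUD→BRL at 1.1410; arbitrage exists.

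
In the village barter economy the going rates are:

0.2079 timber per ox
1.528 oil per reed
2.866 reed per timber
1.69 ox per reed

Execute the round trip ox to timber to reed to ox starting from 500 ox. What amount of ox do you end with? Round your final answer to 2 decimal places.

500 ox × 0.2079 = 103.95 timber
103.95 timber × 2.866 = 297.9207 reed
297.9207 reed × 1.69 = 503.485983 ox

503.49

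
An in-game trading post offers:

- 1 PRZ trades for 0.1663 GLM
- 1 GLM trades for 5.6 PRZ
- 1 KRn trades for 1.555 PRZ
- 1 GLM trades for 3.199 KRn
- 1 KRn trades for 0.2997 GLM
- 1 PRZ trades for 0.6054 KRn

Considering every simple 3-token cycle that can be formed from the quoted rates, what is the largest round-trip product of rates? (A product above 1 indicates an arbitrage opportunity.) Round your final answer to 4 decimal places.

KRn→GLM→PRZ→KRn: 0.2997 × 5.6 × 0.6054 = 1.01605
KRn→PRZ→GLM→KRn: 1.555 × 0.1663 × 3.199 = 0.82725
Maximum is KRn→GLM→PRZ→KRn at 1.0161; arbitrage exists.

1.0161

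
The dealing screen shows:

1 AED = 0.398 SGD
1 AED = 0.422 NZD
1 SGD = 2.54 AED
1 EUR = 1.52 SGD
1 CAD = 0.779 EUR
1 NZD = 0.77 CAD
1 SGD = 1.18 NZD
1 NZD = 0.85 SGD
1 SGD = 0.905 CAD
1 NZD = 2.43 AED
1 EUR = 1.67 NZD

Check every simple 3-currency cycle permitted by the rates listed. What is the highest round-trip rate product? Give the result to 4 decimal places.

1.1412

AED→SGD→NZD→AED: 0.398 × 1.18 × 2.43 = 1.14123
EUR→SGD→CAD→EUR: 1.52 × 0.905 × 0.779 = 1.07159
EUR→NZD→CAD→EUR: 1.67 × 0.77 × 0.779 = 1.00172
AED→NZD→SGD→AED: 0.422 × 0.85 × 2.54 = 0.91110
Maximum is AED→SGD→NZD→AED at 1.1412; arbitrage exists.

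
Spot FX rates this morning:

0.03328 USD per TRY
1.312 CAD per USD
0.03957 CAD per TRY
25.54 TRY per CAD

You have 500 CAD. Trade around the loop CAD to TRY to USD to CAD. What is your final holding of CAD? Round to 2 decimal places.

557.58

500 CAD × 25.54 = 12770 TRY
12770 TRY × 0.03328 = 424.9856 USD
424.9856 USD × 1.312 = 557.5811072 CAD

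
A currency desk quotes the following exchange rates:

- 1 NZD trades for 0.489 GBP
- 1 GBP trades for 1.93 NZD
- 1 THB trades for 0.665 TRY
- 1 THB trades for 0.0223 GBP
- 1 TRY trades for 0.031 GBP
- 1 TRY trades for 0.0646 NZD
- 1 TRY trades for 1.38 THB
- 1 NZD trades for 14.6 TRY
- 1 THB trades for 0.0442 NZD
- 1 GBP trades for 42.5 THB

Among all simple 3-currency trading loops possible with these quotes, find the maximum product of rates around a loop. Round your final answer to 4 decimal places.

GBP→THB→NZD→GBP: 42.5 × 0.0442 × 0.489 = 0.91859
TRY→THB→NZD→TRY: 1.38 × 0.0442 × 14.6 = 0.89054
GBP→THB→TRY→GBP: 42.5 × 0.665 × 0.031 = 0.87614
GBP→NZD→TRY→GBP: 1.93 × 14.6 × 0.031 = 0.87352
Maximum is GBP→THB→NZD→GBP at 0.9186; no arbitrage — every cycle loses value.

0.9186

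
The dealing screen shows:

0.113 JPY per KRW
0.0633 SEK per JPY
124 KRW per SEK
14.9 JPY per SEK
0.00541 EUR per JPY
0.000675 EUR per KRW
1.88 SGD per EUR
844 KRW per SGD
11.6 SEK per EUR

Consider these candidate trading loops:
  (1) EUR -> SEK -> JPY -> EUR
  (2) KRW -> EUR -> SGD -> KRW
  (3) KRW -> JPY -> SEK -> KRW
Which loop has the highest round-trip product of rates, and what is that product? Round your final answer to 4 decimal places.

1.0710

(1) 11.6 × 14.9 × 0.00541 = 0.93506
(2) 0.000675 × 1.88 × 844 = 1.07104
(3) 0.113 × 0.0633 × 124 = 0.88696
Highest is cycle (2) at 1.0710 (>1, arbitrage).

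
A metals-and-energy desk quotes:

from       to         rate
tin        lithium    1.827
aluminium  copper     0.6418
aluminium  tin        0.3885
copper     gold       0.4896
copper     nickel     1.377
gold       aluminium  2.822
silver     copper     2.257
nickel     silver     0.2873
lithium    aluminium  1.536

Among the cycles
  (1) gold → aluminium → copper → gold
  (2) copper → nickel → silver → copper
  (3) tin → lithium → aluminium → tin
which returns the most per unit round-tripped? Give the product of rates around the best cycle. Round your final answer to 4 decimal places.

(1) 2.822 × 0.6418 × 0.4896 = 0.88674
(2) 1.377 × 0.2873 × 2.257 = 0.89290
(3) 1.827 × 1.536 × 0.3885 = 1.09024
Highest is cycle (3) at 1.0902 (>1, arbitrage).

1.0902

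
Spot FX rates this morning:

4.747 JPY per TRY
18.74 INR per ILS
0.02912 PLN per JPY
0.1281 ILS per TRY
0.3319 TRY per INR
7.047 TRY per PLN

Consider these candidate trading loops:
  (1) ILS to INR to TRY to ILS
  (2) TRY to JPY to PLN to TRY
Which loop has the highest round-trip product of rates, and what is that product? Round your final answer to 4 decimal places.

(1) 18.74 × 0.3319 × 0.1281 = 0.79676
(2) 4.747 × 0.02912 × 7.047 = 0.97413
Highest is cycle (2) at 0.9741 (≤1, no arbitrage).

0.9741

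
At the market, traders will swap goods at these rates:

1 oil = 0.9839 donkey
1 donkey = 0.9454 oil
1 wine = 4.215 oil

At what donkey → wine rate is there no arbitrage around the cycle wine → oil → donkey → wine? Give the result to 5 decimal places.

Known legs of the cycle: 4.215 × 0.9839 = 4.1471385
For no arbitrage the full-cycle product must be 1, so the missing rate is 1 / 4.1471385 ≈ 0.2411301.

0.24113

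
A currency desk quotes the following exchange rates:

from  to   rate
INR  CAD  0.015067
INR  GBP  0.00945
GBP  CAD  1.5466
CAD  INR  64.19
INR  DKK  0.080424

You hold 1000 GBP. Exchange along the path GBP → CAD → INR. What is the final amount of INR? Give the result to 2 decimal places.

99276.25

1000 GBP × 1.5466 = 1546.6 CAD
1546.6 CAD × 64.19 = 99276.254 INR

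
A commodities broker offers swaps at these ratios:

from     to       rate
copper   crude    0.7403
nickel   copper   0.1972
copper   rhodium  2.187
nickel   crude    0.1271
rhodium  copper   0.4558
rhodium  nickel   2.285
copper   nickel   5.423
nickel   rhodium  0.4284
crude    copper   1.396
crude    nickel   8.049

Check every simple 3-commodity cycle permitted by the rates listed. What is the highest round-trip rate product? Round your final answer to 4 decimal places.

copper→crude→nickel→copper: 0.7403 × 8.049 × 0.1972 = 1.17505
copper→nickel→rhodium→copper: 5.423 × 0.4284 × 0.4558 = 1.05892
copper→rhodium→nickel→copper: 2.187 × 2.285 × 0.1972 = 0.98547
copper→nickel→crude→copper: 5.423 × 0.1271 × 1.396 = 0.96221
Maximum is copper→crude→nickel→copper at 1.1751; arbitrage exists.

1.1751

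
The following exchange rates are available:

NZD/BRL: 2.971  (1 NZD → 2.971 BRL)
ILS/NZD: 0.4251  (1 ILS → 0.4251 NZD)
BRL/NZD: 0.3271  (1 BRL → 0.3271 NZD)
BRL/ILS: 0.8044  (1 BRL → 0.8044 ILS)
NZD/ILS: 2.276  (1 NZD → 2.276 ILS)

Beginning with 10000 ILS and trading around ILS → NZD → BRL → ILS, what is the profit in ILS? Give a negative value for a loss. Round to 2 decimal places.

159.35

10000 ILS × 0.4251 = 4251 NZD
4251 NZD × 2.971 = 12629.721 BRL
12629.721 BRL × 0.8044 = 10159.3475724 ILS
Net change: 10159.3475724 − 10000 = 159.3475724 ILS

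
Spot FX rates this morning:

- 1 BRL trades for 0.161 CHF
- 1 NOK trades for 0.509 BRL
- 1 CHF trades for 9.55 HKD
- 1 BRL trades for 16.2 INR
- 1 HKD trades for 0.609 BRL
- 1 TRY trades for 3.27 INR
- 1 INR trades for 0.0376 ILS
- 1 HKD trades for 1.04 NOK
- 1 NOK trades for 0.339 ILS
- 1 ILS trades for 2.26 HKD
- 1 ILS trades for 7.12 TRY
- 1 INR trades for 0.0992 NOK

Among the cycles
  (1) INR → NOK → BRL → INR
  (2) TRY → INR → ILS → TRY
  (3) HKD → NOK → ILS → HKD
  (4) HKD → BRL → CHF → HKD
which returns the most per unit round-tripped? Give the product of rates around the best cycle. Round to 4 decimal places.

(1) 0.0992 × 0.509 × 16.2 = 0.81798
(2) 3.27 × 0.0376 × 7.12 = 0.87542
(3) 1.04 × 0.339 × 2.26 = 0.79679
(4) 0.609 × 0.161 × 9.55 = 0.93637
Highest is cycle (4) at 0.9364 (≤1, no arbitrage).

0.9364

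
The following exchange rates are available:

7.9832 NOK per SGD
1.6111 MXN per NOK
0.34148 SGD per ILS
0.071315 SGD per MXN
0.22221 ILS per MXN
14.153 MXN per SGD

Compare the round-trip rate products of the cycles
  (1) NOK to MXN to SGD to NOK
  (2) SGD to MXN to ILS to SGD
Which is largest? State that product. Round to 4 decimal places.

(1) 1.6111 × 0.071315 × 7.9832 = 0.91723
(2) 14.153 × 0.22221 × 0.34148 = 1.07393
Highest is cycle (2) at 1.0739 (>1, arbitrage).

1.0739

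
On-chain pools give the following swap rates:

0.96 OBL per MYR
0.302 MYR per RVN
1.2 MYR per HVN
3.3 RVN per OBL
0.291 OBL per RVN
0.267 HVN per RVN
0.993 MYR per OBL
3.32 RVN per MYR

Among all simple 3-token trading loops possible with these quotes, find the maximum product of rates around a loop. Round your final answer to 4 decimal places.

1.0637

RVN→HVN→MYR→RVN: 0.267 × 1.2 × 3.32 = 1.06373
RVN→OBL→MYR→RVN: 0.291 × 0.993 × 3.32 = 0.95936
RVN→MYR→OBL→RVN: 0.302 × 0.96 × 3.3 = 0.95674
Maximum is RVN→HVN→MYR→RVN at 1.0637; arbitrage exists.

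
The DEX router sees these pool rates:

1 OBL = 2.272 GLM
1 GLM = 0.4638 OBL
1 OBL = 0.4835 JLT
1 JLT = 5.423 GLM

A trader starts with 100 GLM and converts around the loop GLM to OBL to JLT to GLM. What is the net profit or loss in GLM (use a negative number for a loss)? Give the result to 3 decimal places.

21.609

100 GLM × 0.4638 = 46.38 OBL
46.38 OBL × 0.4835 = 22.42473 JLT
22.42473 JLT × 5.423 = 121.60931079 GLM
Net change: 121.60931079 − 100 = 21.60931079 GLM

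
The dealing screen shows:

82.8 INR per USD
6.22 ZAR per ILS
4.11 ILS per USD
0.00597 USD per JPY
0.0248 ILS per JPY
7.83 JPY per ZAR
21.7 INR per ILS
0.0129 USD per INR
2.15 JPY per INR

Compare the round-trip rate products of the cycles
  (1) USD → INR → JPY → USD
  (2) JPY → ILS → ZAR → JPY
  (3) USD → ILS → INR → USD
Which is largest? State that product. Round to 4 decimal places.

(1) 82.8 × 2.15 × 0.00597 = 1.06278
(2) 0.0248 × 6.22 × 7.83 = 1.20782
(3) 4.11 × 21.7 × 0.0129 = 1.15051
Highest is cycle (2) at 1.2078 (>1, arbitrage).

1.2078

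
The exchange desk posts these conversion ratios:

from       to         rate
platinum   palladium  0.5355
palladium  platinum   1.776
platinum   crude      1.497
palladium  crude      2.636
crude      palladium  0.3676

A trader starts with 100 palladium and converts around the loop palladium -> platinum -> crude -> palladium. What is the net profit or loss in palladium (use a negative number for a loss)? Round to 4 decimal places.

100 palladium × 1.776 = 177.6 platinum
177.6 platinum × 1.497 = 265.8672 crude
265.8672 crude × 0.3676 = 97.73278272 palladium
Net change: 97.73278272 − 100 = -2.26721728 palladium

-2.2672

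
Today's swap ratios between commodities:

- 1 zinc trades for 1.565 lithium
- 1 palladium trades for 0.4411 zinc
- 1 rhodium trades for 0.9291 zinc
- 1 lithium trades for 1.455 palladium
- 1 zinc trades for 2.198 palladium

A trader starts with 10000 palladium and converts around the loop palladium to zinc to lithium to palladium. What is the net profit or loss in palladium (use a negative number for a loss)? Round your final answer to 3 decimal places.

10000 palladium × 0.4411 = 4411 zinc
4411 zinc × 1.565 = 6903.215 lithium
6903.215 lithium × 1.455 = 10044.177825 palladium
Net change: 10044.177825 − 10000 = 44.177825 palladium

44.178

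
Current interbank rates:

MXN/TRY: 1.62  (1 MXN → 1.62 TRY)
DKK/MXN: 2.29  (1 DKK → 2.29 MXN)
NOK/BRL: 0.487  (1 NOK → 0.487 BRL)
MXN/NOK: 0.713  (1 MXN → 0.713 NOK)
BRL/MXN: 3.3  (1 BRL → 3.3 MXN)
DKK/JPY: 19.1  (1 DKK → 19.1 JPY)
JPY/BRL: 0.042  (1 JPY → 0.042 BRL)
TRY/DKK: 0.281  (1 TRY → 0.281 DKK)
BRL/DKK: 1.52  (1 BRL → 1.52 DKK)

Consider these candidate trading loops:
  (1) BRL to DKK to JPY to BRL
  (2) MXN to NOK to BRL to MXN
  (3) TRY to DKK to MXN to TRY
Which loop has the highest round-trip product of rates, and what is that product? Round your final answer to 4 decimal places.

1.2193

(1) 1.52 × 19.1 × 0.042 = 1.21934
(2) 0.713 × 0.487 × 3.3 = 1.14586
(3) 0.281 × 2.29 × 1.62 = 1.04245
Highest is cycle (1) at 1.2193 (>1, arbitrage).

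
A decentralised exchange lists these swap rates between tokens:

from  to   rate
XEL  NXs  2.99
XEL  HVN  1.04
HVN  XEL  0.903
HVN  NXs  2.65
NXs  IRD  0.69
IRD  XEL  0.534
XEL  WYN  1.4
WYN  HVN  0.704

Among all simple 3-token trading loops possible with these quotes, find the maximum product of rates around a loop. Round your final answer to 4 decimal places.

1.1017

IRD→XEL→NXs→IRD: 0.534 × 2.99 × 0.69 = 1.10170
XEL→WYN→HVN→XEL: 1.4 × 0.704 × 0.903 = 0.89000
Maximum is IRD→XEL→NXs→IRD at 1.1017; arbitrage exists.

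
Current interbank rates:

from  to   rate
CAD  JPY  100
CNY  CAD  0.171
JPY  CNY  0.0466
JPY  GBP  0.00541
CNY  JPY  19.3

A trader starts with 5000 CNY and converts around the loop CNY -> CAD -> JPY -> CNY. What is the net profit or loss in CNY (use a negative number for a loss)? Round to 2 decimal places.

-1015.70

5000 CNY × 0.171 = 855 CAD
855 CAD × 100 = 85500 JPY
85500 JPY × 0.0466 = 3984.3 CNY
Net change: 3984.3 − 5000 = -1015.7 CNY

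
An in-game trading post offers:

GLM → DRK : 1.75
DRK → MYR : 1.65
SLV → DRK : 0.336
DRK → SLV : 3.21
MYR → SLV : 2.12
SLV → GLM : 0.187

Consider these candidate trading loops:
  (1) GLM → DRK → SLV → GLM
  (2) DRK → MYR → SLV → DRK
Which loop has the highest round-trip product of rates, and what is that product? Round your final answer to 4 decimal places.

(1) 1.75 × 3.21 × 0.187 = 1.05047
(2) 1.65 × 2.12 × 0.336 = 1.17533
Highest is cycle (2) at 1.1753 (>1, arbitrage).

1.1753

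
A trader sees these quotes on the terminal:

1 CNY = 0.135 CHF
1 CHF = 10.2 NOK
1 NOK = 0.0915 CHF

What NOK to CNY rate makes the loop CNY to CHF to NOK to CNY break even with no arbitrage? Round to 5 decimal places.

0.72622

Known legs of the cycle: 0.135 × 10.2 = 1.377
For no arbitrage the full-cycle product must be 1, so the missing rate is 1 / 1.377 ≈ 0.7262164.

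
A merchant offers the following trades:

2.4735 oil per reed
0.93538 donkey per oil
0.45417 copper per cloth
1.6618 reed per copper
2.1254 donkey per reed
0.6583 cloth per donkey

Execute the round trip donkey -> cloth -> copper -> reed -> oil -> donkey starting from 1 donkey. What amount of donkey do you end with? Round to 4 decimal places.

1 donkey × 0.6583 = 0.6583 cloth
0.6583 cloth × 0.45417 = 0.298980111 copper
0.298980111 copper × 1.6618 = 0.4968451484598 reed
0.4968451484598 reed × 2.4735 = 1.2289464747153153 oil
1.2289464747153153 oil × 0.93538 = 1.149531953519211625314 donkey

1.1495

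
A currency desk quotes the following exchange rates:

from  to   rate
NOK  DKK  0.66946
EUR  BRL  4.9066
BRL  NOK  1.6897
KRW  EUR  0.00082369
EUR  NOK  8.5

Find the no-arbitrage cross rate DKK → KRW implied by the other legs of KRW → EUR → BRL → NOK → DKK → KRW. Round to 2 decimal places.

218.74

Known legs of the cycle: 0.00082369 × 4.9066 × 1.6897 × 0.66946 = 0.004571710120934596948
For no arbitrage the full-cycle product must be 1, so the missing rate is 1 / 0.004571710120934596948 ≈ 218.7365.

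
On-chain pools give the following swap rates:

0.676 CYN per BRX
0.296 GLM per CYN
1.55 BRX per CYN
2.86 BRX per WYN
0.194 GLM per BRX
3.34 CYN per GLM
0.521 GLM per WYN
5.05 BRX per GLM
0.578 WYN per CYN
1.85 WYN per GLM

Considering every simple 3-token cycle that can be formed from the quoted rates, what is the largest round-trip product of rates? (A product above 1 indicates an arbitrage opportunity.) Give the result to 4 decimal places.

CYN→WYN→BRX→CYN: 0.578 × 2.86 × 0.676 = 1.11748
GLM→WYN→BRX→GLM: 1.85 × 2.86 × 0.194 = 1.02645
GLM→BRX→CYN→GLM: 5.05 × 0.676 × 0.296 = 1.01048
GLM→CYN→WYN→GLM: 3.34 × 0.578 × 0.521 = 1.00580
GLM→CYN→BRX→GLM: 3.34 × 1.55 × 0.194 = 1.00434
Maximum is CYN→WYN→BRX→CYN at 1.1175; arbitrage exists.

1.1175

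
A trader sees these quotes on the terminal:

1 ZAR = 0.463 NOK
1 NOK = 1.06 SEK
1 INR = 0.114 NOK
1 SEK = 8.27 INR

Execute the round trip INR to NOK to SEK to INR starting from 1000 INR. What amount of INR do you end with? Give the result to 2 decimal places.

999.35

1000 INR × 0.114 = 114 NOK
114 NOK × 1.06 = 120.84 SEK
120.84 SEK × 8.27 = 999.3468 INR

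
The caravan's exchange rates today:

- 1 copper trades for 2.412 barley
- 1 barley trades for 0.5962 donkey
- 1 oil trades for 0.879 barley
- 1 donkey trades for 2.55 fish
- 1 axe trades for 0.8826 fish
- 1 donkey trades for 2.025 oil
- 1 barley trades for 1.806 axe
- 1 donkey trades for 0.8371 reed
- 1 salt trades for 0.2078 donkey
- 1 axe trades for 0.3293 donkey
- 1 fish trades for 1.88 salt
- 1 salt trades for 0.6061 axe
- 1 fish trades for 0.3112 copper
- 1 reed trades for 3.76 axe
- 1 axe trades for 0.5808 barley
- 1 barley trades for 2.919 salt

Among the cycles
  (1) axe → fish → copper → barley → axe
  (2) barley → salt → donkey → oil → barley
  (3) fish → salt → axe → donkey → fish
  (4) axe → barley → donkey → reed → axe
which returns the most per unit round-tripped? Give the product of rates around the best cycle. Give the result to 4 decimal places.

(1) 0.8826 × 0.3112 × 2.412 × 1.806 = 1.19646
(2) 2.919 × 0.2078 × 2.025 × 0.879 = 1.07968
(3) 1.88 × 0.6061 × 0.3293 × 2.55 = 0.95683
(4) 0.5808 × 0.5962 × 0.8371 × 3.76 = 1.08989
Highest is cycle (1) at 1.1965 (>1, arbitrage).

1.1965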